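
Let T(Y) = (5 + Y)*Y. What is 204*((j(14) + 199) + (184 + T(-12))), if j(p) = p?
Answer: 98124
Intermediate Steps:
T(Y) = Y*(5 + Y)
204*((j(14) + 199) + (184 + T(-12))) = 204*((14 + 199) + (184 - 12*(5 - 12))) = 204*(213 + (184 - 12*(-7))) = 204*(213 + (184 + 84)) = 204*(213 + 268) = 204*481 = 98124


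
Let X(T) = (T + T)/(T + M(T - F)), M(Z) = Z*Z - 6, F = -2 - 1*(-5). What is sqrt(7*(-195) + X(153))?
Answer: I*sqrt(77787032367)/7549 ≈ 36.946*I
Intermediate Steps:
F = 3 (F = -2 + 5 = 3)
M(Z) = -6 + Z**2 (M(Z) = Z**2 - 6 = -6 + Z**2)
X(T) = 2*T/(-6 + T + (-3 + T)**2) (X(T) = (T + T)/(T + (-6 + (T - 1*3)**2)) = (2*T)/(T + (-6 + (T - 3)**2)) = (2*T)/(T + (-6 + (-3 + T)**2)) = (2*T)/(-6 + T + (-3 + T)**2) = 2*T/(-6 + T + (-3 + T)**2))
sqrt(7*(-195) + X(153)) = sqrt(7*(-195) + 2*153/(-6 + 153 + (-3 + 153)**2)) = sqrt(-1365 + 2*153/(-6 + 153 + 150**2)) = sqrt(-1365 + 2*153/(-6 + 153 + 22500)) = sqrt(-1365 + 2*153/22647) = sqrt(-1365 + 2*153*(1/22647)) = sqrt(-1365 + 102/7549) = sqrt(-10304283/7549) = I*sqrt(77787032367)/7549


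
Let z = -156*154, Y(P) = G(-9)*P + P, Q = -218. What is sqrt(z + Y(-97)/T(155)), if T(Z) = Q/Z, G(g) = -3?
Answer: I*sqrt(287067959)/109 ≈ 155.44*I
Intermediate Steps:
Y(P) = -2*P (Y(P) = -3*P + P = -2*P)
z = -24024
T(Z) = -218/Z
sqrt(z + Y(-97)/T(155)) = sqrt(-24024 + (-2*(-97))/((-218/155))) = sqrt(-24024 + 194/((-218*1/155))) = sqrt(-24024 + 194/(-218/155)) = sqrt(-24024 + 194*(-155/218)) = sqrt(-24024 - 15035/109) = sqrt(-2633651/109) = I*sqrt(287067959)/109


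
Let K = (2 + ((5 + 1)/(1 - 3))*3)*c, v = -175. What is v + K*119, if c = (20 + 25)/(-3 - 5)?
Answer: 36085/8 ≈ 4510.6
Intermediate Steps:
c = -45/8 (c = 45/(-8) = 45*(-⅛) = -45/8 ≈ -5.6250)
K = 315/8 (K = (2 + ((5 + 1)/(1 - 3))*3)*(-45/8) = (2 + (6/(-2))*3)*(-45/8) = (2 + (6*(-½))*3)*(-45/8) = (2 - 3*3)*(-45/8) = (2 - 9)*(-45/8) = -7*(-45/8) = 315/8 ≈ 39.375)
v + K*119 = -175 + (315/8)*119 = -175 + 37485/8 = 36085/8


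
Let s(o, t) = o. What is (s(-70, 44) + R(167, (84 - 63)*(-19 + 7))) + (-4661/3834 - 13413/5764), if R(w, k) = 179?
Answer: 1165259369/11049588 ≈ 105.46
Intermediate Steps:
(s(-70, 44) + R(167, (84 - 63)*(-19 + 7))) + (-4661/3834 - 13413/5764) = (-70 + 179) + (-4661/3834 - 13413/5764) = 109 + (-4661*1/3834 - 13413*1/5764) = 109 + (-4661/3834 - 13413/5764) = 109 - 39145723/11049588 = 1165259369/11049588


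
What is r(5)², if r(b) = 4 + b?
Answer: 81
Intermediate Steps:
r(5)² = (4 + 5)² = 9² = 81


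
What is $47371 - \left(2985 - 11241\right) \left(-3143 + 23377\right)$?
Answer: $167099275$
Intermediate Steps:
$47371 - \left(2985 - 11241\right) \left(-3143 + 23377\right) = 47371 - \left(-8256\right) 20234 = 47371 - -167051904 = 47371 + 167051904 = 167099275$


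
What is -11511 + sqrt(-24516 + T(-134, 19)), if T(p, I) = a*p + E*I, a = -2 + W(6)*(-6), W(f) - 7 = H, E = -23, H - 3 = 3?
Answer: -11511 + I*sqrt(14233) ≈ -11511.0 + 119.3*I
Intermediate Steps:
H = 6 (H = 3 + 3 = 6)
W(f) = 13 (W(f) = 7 + 6 = 13)
a = -80 (a = -2 + 13*(-6) = -2 - 78 = -80)
T(p, I) = -80*p - 23*I
-11511 + sqrt(-24516 + T(-134, 19)) = -11511 + sqrt(-24516 + (-80*(-134) - 23*19)) = -11511 + sqrt(-24516 + (10720 - 437)) = -11511 + sqrt(-24516 + 10283) = -11511 + sqrt(-14233) = -11511 + I*sqrt(14233)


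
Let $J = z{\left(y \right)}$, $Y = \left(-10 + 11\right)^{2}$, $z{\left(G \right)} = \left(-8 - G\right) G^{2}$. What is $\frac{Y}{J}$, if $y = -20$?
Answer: $\frac{1}{4800} \approx 0.00020833$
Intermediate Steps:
$z{\left(G \right)} = G^{2} \left(-8 - G\right)$
$Y = 1$ ($Y = 1^{2} = 1$)
$J = 4800$ ($J = \left(-20\right)^{2} \left(-8 - -20\right) = 400 \left(-8 + 20\right) = 400 \cdot 12 = 4800$)
$\frac{Y}{J} = 1 \cdot \frac{1}{4800} = \frac{1}{4800}$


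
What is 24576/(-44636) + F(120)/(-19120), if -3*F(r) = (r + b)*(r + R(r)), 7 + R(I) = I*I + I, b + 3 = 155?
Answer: 2753897759/40005015 ≈ 68.839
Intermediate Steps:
b = 152 (b = -3 + 155 = 152)
R(I) = -7 + I + I² (R(I) = -7 + (I*I + I) = -7 + (I² + I) = -7 + (I + I²) = -7 + I + I²)
F(r) = -(152 + r)*(-7 + r² + 2*r)/3 (F(r) = -(r + 152)*(r + (-7 + r + r²))/3 = -(152 + r)*(-7 + r² + 2*r)/3)
24576/(-44636) + F(120)/(-19120) = 24576/(-44636) + (1064/3 - 99*120 - 154/3*120² - ⅓*120³)/(-19120) = 24576*(-1/44636) + (1064/3 - 11880 - 154/3*14400 - ⅓*1728000)*(-1/19120) = -6144/11159 + (1064/3 - 11880 - 739200 - 576000)*(-1/19120) = -6144/11159 - 3980176/3*(-1/19120) = -6144/11159 + 248761/3585 = 2753897759/40005015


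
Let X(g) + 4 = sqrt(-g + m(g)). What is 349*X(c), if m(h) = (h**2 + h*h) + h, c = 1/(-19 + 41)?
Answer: -1396 + 349*sqrt(2)/22 ≈ -1373.6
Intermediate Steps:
c = 1/22 ≈ 0.045455
m(h) = h + 2*h**2 (m(h) = (h**2 + h**2) + h = 2*h**2 + h = h + 2*h**2)
X(g) = -4 + sqrt(-g + g*(1 + 2*g))
349*X(c) = 349*(-4 + sqrt(2)*sqrt((1/22)**2)) = 349*(-4 + sqrt(2)*sqrt(1/484)) = 349*(-4 + sqrt(2)*(1/22)) = 349*(-4 + sqrt(2)/22) = -1396 + 349*sqrt(2)/22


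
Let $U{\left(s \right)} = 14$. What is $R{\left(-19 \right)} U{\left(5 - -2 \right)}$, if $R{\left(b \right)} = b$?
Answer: $-266$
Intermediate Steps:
$R{\left(-19 \right)} U{\left(5 - -2 \right)} = \left(-19\right) 14 = -266$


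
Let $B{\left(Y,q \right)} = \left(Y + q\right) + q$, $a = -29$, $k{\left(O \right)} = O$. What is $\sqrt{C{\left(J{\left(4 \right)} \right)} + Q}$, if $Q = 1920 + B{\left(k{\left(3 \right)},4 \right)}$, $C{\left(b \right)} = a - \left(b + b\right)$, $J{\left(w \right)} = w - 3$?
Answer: $10 \sqrt{19} \approx 43.589$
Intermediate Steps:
$J{\left(w \right)} = -3 + w$
$C{\left(b \right)} = -29 - 2 b$ ($C{\left(b \right)} = -29 - \left(b + b\right) = -29 - 2 b$)
$B{\left(Y,q \right)} = Y + 2 q$
$Q = 1931$ ($Q = 1920 + \left(3 + 2 \cdot 4\right) = 1920 + \left(3 + 8\right) = 1920 + 11 = 1931$)
$\sqrt{C{\left(J{\left(4 \right)} \right)} + Q} = \sqrt{\left(-29 - 2 \left(-3 + 4\right)\right) + 1931} = \sqrt{\left(-29 - 2\right) + 1931} = \sqrt{-31 + 1931} = \sqrt{1900} = 10 \sqrt{19}$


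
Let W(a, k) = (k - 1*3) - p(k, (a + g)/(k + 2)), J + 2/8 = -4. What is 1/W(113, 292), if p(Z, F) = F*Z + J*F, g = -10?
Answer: 1176/221311 ≈ 0.0053138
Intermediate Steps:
J = -17/4 (J = -¼ - 4 = -17/4 ≈ -4.2500)
p(Z, F) = -17*F/4 + F*Z (p(Z, F) = F*Z - 17*F/4 = -17*F/4 + F*Z)
W(a, k) = -3 + k - (-17 + 4*k)*(-10 + a)/(4*(2 + k)) (W(a, k) = (k - 1*3) - (a - 10)/(k + 2)*(-17 + 4*k)/4 = (k - 3) - (-10 + a)/(2 + k)*(-17 + 4*k)/4 = (-3 + k) - (-10 + a)/(2 + k)*(-17 + 4*k)/4 = (-3 + k) - (-17 + 4*k)*(-10 + a)/(4*(2 + k)) = -3 + k - (-17 + 4*k)*(-10 + a)/(4*(2 + k)))
1/W(113, 292) = 1/(((-3 + 292)*(2 + 292) - (-17 + 4*292)*(-10 + 113)/4)/(2 + 292)) = 1/((289*294 - ¼*(-17 + 1168)*103)/294) = 1/((84966 - ¼*1151*103)/294) = 1/((84966 - 118553/4)/294) = 1/((1/294)*(221311/4)) = 1/(221311/1176) = 1176/221311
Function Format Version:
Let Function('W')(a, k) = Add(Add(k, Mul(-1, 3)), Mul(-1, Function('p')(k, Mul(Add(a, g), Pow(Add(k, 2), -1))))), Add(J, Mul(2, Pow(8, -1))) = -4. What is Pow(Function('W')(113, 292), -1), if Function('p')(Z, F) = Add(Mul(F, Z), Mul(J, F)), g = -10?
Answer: Rational(1176, 221311) ≈ 0.0053138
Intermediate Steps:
J = Rational(-17, 4) (J = Add(Rational(-1, 4), -4) = Rational(-17, 4) ≈ -4.2500)
Function('p')(Z, F) = Add(Mul(Rational(-17, 4), F), Mul(F, Z)) (Function('p')(Z, F) = Add(Mul(F, Z), Mul(Rational(-17, 4), F)) = Add(Mul(Rational(-17, 4), F), Mul(F, Z)))
Function('W')(a, k) = Add(-3, k, Mul(Rational(-1, 4), Pow(Add(2, k), -1), Add(-17, Mul(4, k)), Add(-10, a))) (Function('W')(a, k) = Add(Add(k, Mul(-1, 3)), Mul(-1, Mul(Rational(1, 4), Mul(Add(a, -10), Pow(Add(k, 2), -1)), Add(-17, Mul(4, k))))) = Add(Add(k, -3), Mul(-1, Mul(Rational(1, 4), Mul(Add(-10, a), Pow(Add(2, k), -1)), Add(-17, Mul(4, k))))) = Add(Add(-3, k), Mul(-1, Mul(Rational(1, 4), Mul(Pow(Add(2, k), -1), Add(-10, a)), Add(-17, Mul(4, k))))) = Add(Add(-3, k), Mul(-1, Mul(Rational(1, 4), Pow(Add(2, k), -1), Add(-17, Mul(4, k)), Add(-10, a)))) = Add(Add(-3, k), Mul(Rational(-1, 4), Pow(Add(2, k), -1), Add(-17, Mul(4, k)), Add(-10, a))) = Add(-3, k, Mul(Rational(-1, 4), Pow(Add(2, k), -1), Add(-17, Mul(4, k)), Add(-10, a))))
Pow(Function('W')(113, 292), -1) = Pow(Mul(Pow(Add(2, 292), -1), Add(Mul(Add(-3, 292), Add(2, 292)), Mul(Rational(-1, 4), Add(-17, Mul(4, 292)), Add(-10, 113)))), -1) = Pow(Mul(Pow(294, -1), Add(Mul(289, 294), Mul(Rational(-1, 4), Add(-17, 1168), 103))), -1) = Pow(Mul(Rational(1, 294), Add(84966, Mul(Rational(-1, 4), 1151, 103))), -1) = Pow(Mul(Rational(1, 294), Add(84966, Rational(-118553, 4))), -1) = Pow(Mul(Rational(1, 294), Rational(221311, 4)), -1) = Pow(Rational(221311, 1176), -1) = Rational(1176, 221311)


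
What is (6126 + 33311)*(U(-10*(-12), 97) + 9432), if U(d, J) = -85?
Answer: 368617639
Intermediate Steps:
(6126 + 33311)*(U(-10*(-12), 97) + 9432) = (6126 + 33311)*(-85 + 9432) = 39437*9347 = 368617639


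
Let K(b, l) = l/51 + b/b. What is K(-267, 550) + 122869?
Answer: 6266920/51 ≈ 1.2288e+5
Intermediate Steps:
K(b, l) = 1 + l/51 (K(b, l) = l*(1/51) + 1 = l/51 + 1 = 1 + l/51)
K(-267, 550) + 122869 = (1 + (1/51)*550) + 122869 = (1 + 550/51) + 122869 = 601/51 + 122869 = 6266920/51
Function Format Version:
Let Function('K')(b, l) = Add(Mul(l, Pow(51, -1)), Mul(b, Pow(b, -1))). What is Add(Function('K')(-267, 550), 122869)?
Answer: Rational(6266920, 51) ≈ 1.2288e+5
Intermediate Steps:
Function('K')(b, l) = Add(1, Mul(Rational(1, 51), l)) (Function('K')(b, l) = Add(Mul(l, Rational(1, 51)), 1) = Add(Mul(Rational(1, 51), l), 1) = Add(1, Mul(Rational(1, 51), l)))
Add(Function('K')(-267, 550), 122869) = Add(Add(1, Mul(Rational(1, 51), 550)), 122869) = Add(Add(1, Rational(550, 51)), 122869) = Add(Rational(601, 51), 122869) = Rational(6266920, 51)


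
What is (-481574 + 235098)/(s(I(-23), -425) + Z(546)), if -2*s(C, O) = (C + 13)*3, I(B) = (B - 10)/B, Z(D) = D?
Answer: -1417237/3015 ≈ -470.06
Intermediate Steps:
I(B) = (-10 + B)/B
s(C, O) = -39/2 - 3*C/2 (s(C, O) = -(C + 13)*3/2 = -(13 + C)*3/2 = -(39 + 3*C)/2 = -39/2 - 3*C/2)
(-481574 + 235098)/(s(I(-23), -425) + Z(546)) = (-481574 + 235098)/((-39/2 - 3*(-10 - 23)/(2*(-23))) + 546) = -246476/((-39/2 - (-3)*(-33)/46) + 546) = -246476/((-39/2 - 3/2*33/23) + 546) = -246476/((-39/2 - 99/46) + 546) = -246476/(-498/23 + 546) = -246476/12060/23 = -246476*23/12060 = -1417237/3015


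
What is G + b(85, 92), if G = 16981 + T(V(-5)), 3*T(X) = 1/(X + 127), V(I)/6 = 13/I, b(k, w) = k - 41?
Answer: 28448780/1671 ≈ 17025.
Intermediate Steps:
b(k, w) = -41 + k
V(I) = 78/I (V(I) = 6*(13/I) = 78/I)
T(X) = 1/(3*(127 + X)) (T(X) = 1/(3*(X + 127)) = 1/(3*(127 + X)))
G = 28375256/1671 (G = 16981 + 1/(3*(127 + 78/(-5))) = 16981 + 1/(3*(127 + 78*(-⅕))) = 16981 + 1/(3*(127 - 78/5)) = 16981 + 1/(3*(557/5)) = 16981 + (⅓)*(5/557) = 16981 + 5/1671 = 28375256/1671 ≈ 16981.)
G + b(85, 92) = 28375256/1671 + (-41 + 85) = 28375256/1671 + 44 = 28448780/1671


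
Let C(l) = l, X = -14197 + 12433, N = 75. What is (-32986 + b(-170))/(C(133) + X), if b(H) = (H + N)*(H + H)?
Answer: 98/233 ≈ 0.42060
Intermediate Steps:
X = -1764
b(H) = 2*H*(75 + H) (b(H) = (H + 75)*(H + H) = (75 + H)*(2*H) = 2*H*(75 + H))
(-32986 + b(-170))/(C(133) + X) = (-32986 + 2*(-170)*(75 - 170))/(133 - 1764) = (-32986 + 2*(-170)*(-95))/(-1631) = (-32986 + 32300)*(-1/1631) = -686*(-1/1631) = 98/233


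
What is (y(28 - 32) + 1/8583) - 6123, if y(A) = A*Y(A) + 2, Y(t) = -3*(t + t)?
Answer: -53360510/8583 ≈ -6217.0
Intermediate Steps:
Y(t) = -6*t
y(A) = 2 - 6*A² (y(A) = A*(-6*A) + 2 = -6*A² + 2 = 2 - 6*A²)
(y(28 - 32) + 1/8583) - 6123 = ((2 - 6*(28 - 32)²) + 1/8583) - 6123 = ((2 - 6*(-4)²) + 1/8583) - 6123 = ((2 - 6*16) + 1/8583) - 6123 = ((2 - 96) + 1/8583) - 6123 = (-94 + 1/8583) - 6123 = -806801/8583 - 6123 = -53360510/8583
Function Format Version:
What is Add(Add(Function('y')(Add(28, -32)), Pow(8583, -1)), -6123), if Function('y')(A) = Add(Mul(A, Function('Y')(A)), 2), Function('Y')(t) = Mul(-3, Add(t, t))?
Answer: Rational(-53360510, 8583) ≈ -6217.0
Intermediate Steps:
Function('Y')(t) = Mul(-6, t) (Function('Y')(t) = Mul(-3, Mul(2, t)) = Mul(-6, t))
Function('y')(A) = Add(2, Mul(-6, Pow(A, 2))) (Function('y')(A) = Add(Mul(A, Mul(-6, A)), 2) = Add(Mul(-6, Pow(A, 2)), 2) = Add(2, Mul(-6, Pow(A, 2))))
Add(Add(Function('y')(Add(28, -32)), Pow(8583, -1)), -6123) = Add(Add(Add(2, Mul(-6, Pow(Add(28, -32), 2))), Pow(8583, -1)), -6123) = Add(Add(Add(2, Mul(-6, Pow(-4, 2))), Rational(1, 8583)), -6123) = Add(Add(Add(2, Mul(-6, 16)), Rational(1, 8583)), -6123) = Add(Add(Add(2, -96), Rational(1, 8583)), -6123) = Add(Add(-94, Rational(1, 8583)), -6123) = Add(Rational(-806801, 8583), -6123) = Rational(-53360510, 8583)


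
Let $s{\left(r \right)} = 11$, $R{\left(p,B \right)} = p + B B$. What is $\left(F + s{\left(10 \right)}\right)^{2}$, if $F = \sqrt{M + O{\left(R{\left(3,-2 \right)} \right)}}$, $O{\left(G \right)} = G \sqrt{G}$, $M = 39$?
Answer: $\left(11 + \sqrt{39 + 7 \sqrt{7}}\right)^{2} \approx 345.37$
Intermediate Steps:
$R{\left(p,B \right)} = p + B^{2}$
$O{\left(G \right)} = G^{\frac{3}{2}}$
$F = \sqrt{39 + 7 \sqrt{7}}$ ($F = \sqrt{39 + \left(3 + \left(-2\right)^{2}\right)^{\frac{3}{2}}} = \sqrt{39 + \left(3 + 4\right)^{\frac{3}{2}}} = \sqrt{39 + 7^{\frac{3}{2}}} = \sqrt{39 + 7 \sqrt{7}} \approx 7.5842$)
$\left(F + s{\left(10 \right)}\right)^{2} = \left(\sqrt{39 + 7 \sqrt{7}} + 11\right)^{2} = \left(11 + \sqrt{39 + 7 \sqrt{7}}\right)^{2}$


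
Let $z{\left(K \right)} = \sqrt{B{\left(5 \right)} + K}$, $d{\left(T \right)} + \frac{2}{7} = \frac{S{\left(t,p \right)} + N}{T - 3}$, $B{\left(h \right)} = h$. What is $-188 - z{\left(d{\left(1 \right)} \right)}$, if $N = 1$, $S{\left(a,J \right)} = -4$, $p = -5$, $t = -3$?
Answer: $-188 - \frac{\sqrt{1218}}{14} \approx -190.49$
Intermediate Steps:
$d{\left(T \right)} = - \frac{2}{7} - \frac{3}{-3 + T}$ ($d{\left(T \right)} = - \frac{2}{7} + \frac{-4 + 1}{T - 3} = - \frac{2}{7} - \frac{3}{-3 + T}$)
$z{\left(K \right)} = \sqrt{5 + K}$
$-188 - z{\left(d{\left(1 \right)} \right)} = -188 - \sqrt{5 + \frac{-15 - 2}{7 \left(-3 + 1\right)}} = -188 - \sqrt{5 + \frac{-15 - 2}{7 \left(-2\right)}} = -188 - \sqrt{5 + \frac{1}{7} \left(- \frac{1}{2}\right) \left(-17\right)} = -188 - \sqrt{5 + \frac{17}{14}} = -188 - \sqrt{\frac{87}{14}} = -188 - \frac{\sqrt{1218}}{14}$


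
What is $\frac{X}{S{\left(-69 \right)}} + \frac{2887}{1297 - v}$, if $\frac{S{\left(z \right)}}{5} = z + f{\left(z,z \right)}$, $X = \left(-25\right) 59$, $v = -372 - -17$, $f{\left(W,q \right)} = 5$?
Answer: $\frac{168027}{26432} \approx 6.357$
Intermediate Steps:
$v = -355$ ($v = -372 + 17 = -355$)
$X = -1475$
$S{\left(z \right)} = 25 + 5 z$ ($S{\left(z \right)} = 5 \left(z + 5\right) = 5 \left(5 + z\right) = 25 + 5 z$)
$\frac{X}{S{\left(-69 \right)}} + \frac{2887}{1297 - v} = - \frac{1475}{25 + 5 \left(-69\right)} + \frac{2887}{1297 - -355} = - \frac{1475}{25 - 345} + \frac{2887}{1297 + 355} = - \frac{1475}{-320} + \frac{2887}{1652} = \left(-1475\right) \left(- \frac{1}{320}\right) + 2887 \cdot \frac{1}{1652} = \frac{295}{64} + \frac{2887}{1652} = \frac{168027}{26432}$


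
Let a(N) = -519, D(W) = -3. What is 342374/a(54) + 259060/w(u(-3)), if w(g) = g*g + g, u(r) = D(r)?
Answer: 22066316/519 ≈ 42517.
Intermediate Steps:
u(r) = -3
w(g) = g + g² (w(g) = g² + g = g + g²)
342374/a(54) + 259060/w(u(-3)) = 342374/(-519) + 259060/((-3*(1 - 3))) = 342374*(-1/519) + 259060/((-3*(-2))) = -342374/519 + 259060/6 = -342374/519 + 259060*(⅙) = -342374/519 + 129530/3 = 22066316/519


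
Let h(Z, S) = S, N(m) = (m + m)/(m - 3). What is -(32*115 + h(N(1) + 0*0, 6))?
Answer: -3686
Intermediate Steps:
N(m) = 2*m/(-3 + m) (N(m) = (2*m)/(-3 + m) = 2*m/(-3 + m))
-(32*115 + h(N(1) + 0*0, 6)) = -(32*115 + 6) = -(3680 + 6) = -1*3686 = -3686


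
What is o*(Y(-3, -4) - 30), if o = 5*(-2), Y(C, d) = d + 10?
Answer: 240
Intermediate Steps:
Y(C, d) = 10 + d
o = -10
o*(Y(-3, -4) - 30) = -10*((10 - 4) - 30) = -10*(6 - 30) = -10*(-24) = 240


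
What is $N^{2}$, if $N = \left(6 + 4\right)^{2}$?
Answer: $10000$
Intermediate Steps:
$N = 100$ ($N = 10^{2} = 100$)
$N^{2} = 100^{2} = 10000$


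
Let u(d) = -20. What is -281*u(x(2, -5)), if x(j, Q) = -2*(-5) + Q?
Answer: 5620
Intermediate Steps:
x(j, Q) = 10 + Q
-281*u(x(2, -5)) = -281*(-20) = 5620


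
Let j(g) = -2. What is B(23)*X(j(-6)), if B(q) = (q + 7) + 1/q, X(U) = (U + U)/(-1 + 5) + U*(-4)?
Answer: 4837/23 ≈ 210.30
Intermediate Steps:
X(U) = -7*U/2 (X(U) = (2*U)/4 - 4*U = (2*U)*(¼) - 4*U = U/2 - 4*U = -7*U/2)
B(q) = 7 + q + 1/q (B(q) = (7 + q) + 1/q = 7 + q + 1/q)
B(23)*X(j(-6)) = (7 + 23 + 1/23)*(-7/2*(-2)) = (7 + 23 + 1/23)*7 = (691/23)*7 = 4837/23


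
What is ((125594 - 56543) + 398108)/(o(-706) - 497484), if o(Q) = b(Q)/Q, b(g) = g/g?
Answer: -47116322/50174815 ≈ -0.93904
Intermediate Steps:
b(g) = 1
o(Q) = 1/Q
((125594 - 56543) + 398108)/(o(-706) - 497484) = ((125594 - 56543) + 398108)/(1/(-706) - 497484) = (69051 + 398108)/(-1/706 - 497484) = 467159/(-351223705/706) = 467159*(-706/351223705) = -47116322/50174815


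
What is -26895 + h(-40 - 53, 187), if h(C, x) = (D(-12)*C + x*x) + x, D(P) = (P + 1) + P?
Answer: 10400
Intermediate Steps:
D(P) = 1 + 2*P (D(P) = (1 + P) + P = 1 + 2*P)
h(C, x) = x + x² - 23*C (h(C, x) = ((1 + 2*(-12))*C + x*x) + x = ((1 - 24)*C + x²) + x = (-23*C + x²) + x = (x² - 23*C) + x = x + x² - 23*C)
-26895 + h(-40 - 53, 187) = -26895 + (187 + 187² - 23*(-40 - 53)) = -26895 + (187 + 34969 - 23*(-93)) = -26895 + (187 + 34969 + 2139) = -26895 + 37295 = 10400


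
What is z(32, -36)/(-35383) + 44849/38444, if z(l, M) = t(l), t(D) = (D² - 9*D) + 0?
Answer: 222656769/194323436 ≈ 1.1458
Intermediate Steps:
t(D) = D² - 9*D
z(l, M) = l*(-9 + l)
z(32, -36)/(-35383) + 44849/38444 = (32*(-9 + 32))/(-35383) + 44849/38444 = (32*23)*(-1/35383) + 44849*(1/38444) = 736*(-1/35383) + 6407/5492 = -736/35383 + 6407/5492 = 222656769/194323436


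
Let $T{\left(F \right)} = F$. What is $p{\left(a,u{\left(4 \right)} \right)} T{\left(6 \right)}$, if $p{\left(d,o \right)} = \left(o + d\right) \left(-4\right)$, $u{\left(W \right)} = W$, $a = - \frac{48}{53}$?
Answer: $- \frac{3936}{53} \approx -74.264$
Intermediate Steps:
$a = - \frac{48}{53}$ ($a = \left(-48\right) \frac{1}{53} = - \frac{48}{53} \approx -0.90566$)
$p{\left(d,o \right)} = - 4 d - 4 o$ ($p{\left(d,o \right)} = \left(d + o\right) \left(-4\right) = - 4 d - 4 o$)
$p{\left(a,u{\left(4 \right)} \right)} T{\left(6 \right)} = \left(\left(-4\right) \left(- \frac{48}{53}\right) - 16\right) 6 = \left(\frac{192}{53} - 16\right) 6 = \left(- \frac{656}{53}\right) 6 = - \frac{3936}{53}$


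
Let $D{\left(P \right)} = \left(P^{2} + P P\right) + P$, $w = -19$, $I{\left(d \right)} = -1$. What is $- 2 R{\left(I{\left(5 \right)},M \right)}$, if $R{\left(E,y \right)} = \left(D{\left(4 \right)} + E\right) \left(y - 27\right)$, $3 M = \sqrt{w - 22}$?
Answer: $1890 - \frac{70 i \sqrt{41}}{3} \approx 1890.0 - 149.41 i$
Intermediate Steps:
$D{\left(P \right)} = P + 2 P^{2}$ ($D{\left(P \right)} = \left(P^{2} + P^{2}\right) + P = 2 P^{2} + P = P + 2 P^{2}$)
$M = \frac{i \sqrt{41}}{3}$ ($M = \frac{\sqrt{-19 - 22}}{3} = \frac{\sqrt{-41}}{3} = \frac{i \sqrt{41}}{3} \approx 2.1344 i$)
$R{\left(E,y \right)} = \left(-27 + y\right) \left(36 + E\right)$ ($R{\left(E,y \right)} = \left(4 \left(1 + 2 \cdot 4\right) + E\right) \left(y - 27\right) = \left(4 \left(1 + 8\right) + E\right) \left(-27 + y\right) = \left(4 \cdot 9 + E\right) \left(-27 + y\right) = \left(36 + E\right) \left(-27 + y\right) = \left(-27 + y\right) \left(36 + E\right)$)
$- 2 R{\left(I{\left(5 \right)},M \right)} = - 2 \left(-972 - -27 + 36 \frac{i \sqrt{41}}{3} - \frac{i \sqrt{41}}{3}\right) = - 2 \left(-972 + 27 + 12 i \sqrt{41} - \frac{i \sqrt{41}}{3}\right) = - 2 \left(-945 + \frac{35 i \sqrt{41}}{3}\right) = 1890 - \frac{70 i \sqrt{41}}{3}$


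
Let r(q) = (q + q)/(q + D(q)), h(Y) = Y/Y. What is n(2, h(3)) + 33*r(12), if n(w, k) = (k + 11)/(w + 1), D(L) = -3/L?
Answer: 3356/47 ≈ 71.404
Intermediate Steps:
h(Y) = 1
n(w, k) = (11 + k)/(1 + w)
r(q) = 2*q/(q - 3/q) (r(q) = (q + q)/(q - 3/q) = (2*q)/(q - 3/q) = 2*q/(q - 3/q))
n(2, h(3)) + 33*r(12) = (11 + 1)/(1 + 2) + 33*(2*12²/(-3 + 12²)) = 12/3 + 33*(2*144/(-3 + 144)) = (⅓)*12 + 33*(2*144/141) = 4 + 33*(2*144*(1/141)) = 4 + 33*(96/47) = 4 + 3168/47 = 3356/47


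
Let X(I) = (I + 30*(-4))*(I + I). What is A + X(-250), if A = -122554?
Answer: 62446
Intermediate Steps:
X(I) = 2*I*(-120 + I) (X(I) = (I - 120)*(2*I) = (-120 + I)*(2*I) = 2*I*(-120 + I))
A + X(-250) = -122554 + 2*(-250)*(-120 - 250) = -122554 + 2*(-250)*(-370) = -122554 + 185000 = 62446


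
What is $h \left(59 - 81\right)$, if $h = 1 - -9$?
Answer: $-220$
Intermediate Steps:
$h = 10$ ($h = 1 + 9 = 10$)
$h \left(59 - 81\right) = 10 \left(59 - 81\right) = 10 \left(-22\right) = -220$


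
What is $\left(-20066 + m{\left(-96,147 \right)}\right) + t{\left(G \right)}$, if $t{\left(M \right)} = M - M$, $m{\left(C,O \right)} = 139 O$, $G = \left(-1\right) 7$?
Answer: $367$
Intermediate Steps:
$G = -7$
$t{\left(M \right)} = 0$
$\left(-20066 + m{\left(-96,147 \right)}\right) + t{\left(G \right)} = \left(-20066 + 139 \cdot 147\right) + 0 = \left(-20066 + 20433\right) + 0 = 367 + 0 = 367$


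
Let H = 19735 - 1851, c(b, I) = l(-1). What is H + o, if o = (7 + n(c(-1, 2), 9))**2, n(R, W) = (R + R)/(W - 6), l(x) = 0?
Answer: 17933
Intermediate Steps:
c(b, I) = 0
n(R, W) = 2*R/(-6 + W) (n(R, W) = (2*R)/(-6 + W) = 2*R/(-6 + W))
H = 17884
o = 49 (o = (7 + 2*0/(-6 + 9))**2 = (7 + 2*0/3)**2 = (7 + 2*0*(1/3))**2 = (7 + 0)**2 = 7**2 = 49)
H + o = 17884 + 49 = 17933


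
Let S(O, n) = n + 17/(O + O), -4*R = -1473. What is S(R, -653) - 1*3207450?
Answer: -4725535685/1473 ≈ -3.2081e+6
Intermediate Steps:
R = 1473/4 (R = -¼*(-1473) = 1473/4 ≈ 368.25)
S(O, n) = n + 17/(2*O) (S(O, n) = n + 17/((2*O)) = n + 17*(1/(2*O)) = n + 17/(2*O))
S(R, -653) - 1*3207450 = (-653 + 17/(2*(1473/4))) - 1*3207450 = (-653 + (17/2)*(4/1473)) - 3207450 = (-653 + 34/1473) - 3207450 = -961835/1473 - 3207450 = -4725535685/1473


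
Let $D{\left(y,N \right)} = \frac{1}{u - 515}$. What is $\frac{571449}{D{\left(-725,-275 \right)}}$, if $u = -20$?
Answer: $-305725215$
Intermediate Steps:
$D{\left(y,N \right)} = - \frac{1}{535}$ ($D{\left(y,N \right)} = \frac{1}{-20 - 515} = \frac{1}{-535} = - \frac{1}{535}$)
$\frac{571449}{D{\left(-725,-275 \right)}} = \frac{571449}{- \frac{1}{535}} = 571449 \left(-535\right) = -305725215$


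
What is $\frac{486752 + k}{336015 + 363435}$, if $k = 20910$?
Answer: $\frac{253831}{349725} \approx 0.7258$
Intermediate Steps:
$\frac{486752 + k}{336015 + 363435} = \frac{486752 + 20910}{336015 + 363435} = \frac{507662}{699450} = 507662 \cdot \frac{1}{699450} = \frac{253831}{349725}$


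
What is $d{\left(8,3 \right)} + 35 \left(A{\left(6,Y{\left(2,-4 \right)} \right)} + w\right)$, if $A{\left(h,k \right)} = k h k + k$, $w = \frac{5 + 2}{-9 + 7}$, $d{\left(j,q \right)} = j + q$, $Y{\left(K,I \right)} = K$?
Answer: $\frac{1597}{2} \approx 798.5$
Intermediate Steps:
$w = - \frac{7}{2}$ ($w = \frac{7}{-2} = 7 \left(- \frac{1}{2}\right) = - \frac{7}{2} \approx -3.5$)
$A{\left(h,k \right)} = k + h k^{2}$ ($A{\left(h,k \right)} = h k k + k = h k^{2} + k = k + h k^{2}$)
$d{\left(8,3 \right)} + 35 \left(A{\left(6,Y{\left(2,-4 \right)} \right)} + w\right) = \left(8 + 3\right) + 35 \left(2 \left(1 + 6 \cdot 2\right) - \frac{7}{2}\right) = 11 + 35 \left(2 \left(1 + 12\right) - \frac{7}{2}\right) = 11 + 35 \left(2 \cdot 13 - \frac{7}{2}\right) = 11 + 35 \left(26 - \frac{7}{2}\right) = 11 + 35 \cdot \frac{45}{2} = 11 + \frac{1575}{2} = \frac{1597}{2}$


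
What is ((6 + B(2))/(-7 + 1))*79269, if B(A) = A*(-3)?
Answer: 0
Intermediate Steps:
B(A) = -3*A
((6 + B(2))/(-7 + 1))*79269 = ((6 - 3*2)/(-7 + 1))*79269 = ((6 - 6)/(-6))*79269 = (0*(-1/6))*79269 = 0*79269 = 0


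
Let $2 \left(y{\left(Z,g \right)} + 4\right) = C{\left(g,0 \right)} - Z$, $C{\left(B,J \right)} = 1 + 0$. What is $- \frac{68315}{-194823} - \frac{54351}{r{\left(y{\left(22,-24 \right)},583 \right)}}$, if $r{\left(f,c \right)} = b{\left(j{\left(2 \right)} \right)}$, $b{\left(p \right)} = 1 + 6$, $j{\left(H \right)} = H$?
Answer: $- \frac{10588346668}{1363761} \approx -7764.1$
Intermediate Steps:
$C{\left(B,J \right)} = 1$
$b{\left(p \right)} = 7$
$y{\left(Z,g \right)} = - \frac{7}{2} - \frac{Z}{2}$ ($y{\left(Z,g \right)} = -4 + \frac{1 - Z}{2} = -4 - \left(- \frac{1}{2} + \frac{Z}{2}\right) = - \frac{7}{2} - \frac{Z}{2}$)
$r{\left(f,c \right)} = 7$
$- \frac{68315}{-194823} - \frac{54351}{r{\left(y{\left(22,-24 \right)},583 \right)}} = - \frac{68315}{-194823} - \frac{54351}{7} = \left(-68315\right) \left(- \frac{1}{194823}\right) - \frac{54351}{7} = \frac{68315}{194823} - \frac{54351}{7} = - \frac{10588346668}{1363761}$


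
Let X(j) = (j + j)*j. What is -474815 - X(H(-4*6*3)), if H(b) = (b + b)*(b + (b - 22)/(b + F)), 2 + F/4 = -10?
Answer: -5270326727/25 ≈ -2.1081e+8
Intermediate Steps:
F = -48 (F = -8 + 4*(-10) = -8 - 40 = -48)
H(b) = 2*b*(b + (-22 + b)/(-48 + b)) (H(b) = (b + b)*(b + (b - 22)/(b - 48)) = (2*b)*(b + (-22 + b)/(-48 + b)) = 2*b*(b + (-22 + b)/(-48 + b)))
X(j) = 2*j² (X(j) = (2*j)*j = 2*j²)
-474815 - X(H(-4*6*3)) = -474815 - 2*(2*(-4*6*3)*(-22 + (-4*6*3)² - 47*(-4*6)*3)/(-48 - 4*6*3))² = -474815 - 2*(2*(-24*3)*(-22 + (-24*3)² - (-1128)*3)/(-48 - 24*3))² = -474815 - 2*(2*(-72)*(-22 + (-72)² - 47*(-72))/(-48 - 72))² = -474815 - 2*(2*(-72)*(-22 + 5184 + 3384)/(-120))² = -474815 - 2*(2*(-72)*(-1/120)*8546)² = -474815 - 2*(51276/5)² = -474815 - 2*2629228176/25 = -474815 - 1*5258456352/25 = -474815 - 5258456352/25 = -5270326727/25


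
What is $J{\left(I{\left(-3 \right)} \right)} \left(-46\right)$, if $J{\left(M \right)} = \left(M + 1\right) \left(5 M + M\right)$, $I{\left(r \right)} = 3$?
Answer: $-3312$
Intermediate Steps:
$J{\left(M \right)} = 6 M \left(1 + M\right)$ ($J{\left(M \right)} = \left(1 + M\right) 6 M = 6 M \left(1 + M\right)$)
$J{\left(I{\left(-3 \right)} \right)} \left(-46\right) = 6 \cdot 3 \left(1 + 3\right) \left(-46\right) = 6 \cdot 3 \cdot 4 \left(-46\right) = 72 \left(-46\right) = -3312$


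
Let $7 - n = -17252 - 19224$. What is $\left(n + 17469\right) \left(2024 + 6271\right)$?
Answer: $447531840$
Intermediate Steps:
$n = 36483$ ($n = 7 - \left(-17252 - 19224\right) = 7 - -36476 = 7 + 36476 = 36483$)
$\left(n + 17469\right) \left(2024 + 6271\right) = \left(36483 + 17469\right) \left(2024 + 6271\right) = 53952 \cdot 8295 = 447531840$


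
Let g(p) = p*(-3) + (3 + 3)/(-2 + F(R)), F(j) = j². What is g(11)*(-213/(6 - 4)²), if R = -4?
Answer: 12141/7 ≈ 1734.4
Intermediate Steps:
g(p) = 3/7 - 3*p (g(p) = p*(-3) + (3 + 3)/(-2 + (-4)²) = -3*p + 6/(-2 + 16) = -3*p + 6/14 = -3*p + 6*(1/14) = -3*p + 3/7 = 3/7 - 3*p)
g(11)*(-213/(6 - 4)²) = (3/7 - 3*11)*(-213/(6 - 4)²) = (3/7 - 33)*(-213/(2²)) = -(-48564)/(7*4) = -228/7*(-213/4) = 12141/7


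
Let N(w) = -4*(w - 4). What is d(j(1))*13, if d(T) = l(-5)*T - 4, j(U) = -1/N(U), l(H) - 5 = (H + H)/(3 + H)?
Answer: -377/6 ≈ -62.833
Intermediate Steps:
N(w) = 16 - 4*w (N(w) = -4*(-4 + w) = 16 - 4*w)
l(H) = 5 + 2*H/(3 + H) (l(H) = 5 + (H + H)/(3 + H) = 5 + (2*H)/(3 + H) = 5 + 2*H/(3 + H))
j(U) = -1/(16 - 4*U)
d(T) = -4 + 10*T (d(T) = ((15 + 7*(-5))/(3 - 5))*T - 4 = ((15 - 35)/(-2))*T - 4 = (-1/2*(-20))*T - 4 = 10*T - 4 = -4 + 10*T)
d(j(1))*13 = (-4 + 10*(1/(4*(-4 + 1))))*13 = (-4 + 10*((1/4)/(-3)))*13 = (-4 + 10*((1/4)*(-1/3)))*13 = (-4 + 10*(-1/12))*13 = (-4 - 5/6)*13 = -29/6*13 = -377/6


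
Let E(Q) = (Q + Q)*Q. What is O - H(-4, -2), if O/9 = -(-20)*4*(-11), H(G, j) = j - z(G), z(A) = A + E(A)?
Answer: -7890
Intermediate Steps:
E(Q) = 2*Q² (E(Q) = (2*Q)*Q = 2*Q²)
z(A) = A + 2*A²
H(G, j) = j - G*(1 + 2*G)
O = -7920 (O = 9*(-(-20)*4*(-11)) = 9*(-4*(-20)*(-11)) = 9*(80*(-11)) = 9*(-880) = -7920)
O - H(-4, -2) = -7920 - (-2 - 1*(-4) - 2*(-4)²) = -7920 - (-2 + 4 - 2*16) = -7920 - (-2 + 4 - 32) = -7920 - 1*(-30) = -7920 + 30 = -7890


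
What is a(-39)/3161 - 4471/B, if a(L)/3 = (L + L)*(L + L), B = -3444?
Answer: 76992719/10886484 ≈ 7.0723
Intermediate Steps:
a(L) = 12*L² (a(L) = 3*((L + L)*(L + L)) = 3*((2*L)*(2*L)) = 3*(4*L²) = 12*L²)
a(-39)/3161 - 4471/B = (12*(-39)²)/3161 - 4471/(-3444) = (12*1521)*(1/3161) - 4471*(-1/3444) = 18252*(1/3161) + 4471/3444 = 18252/3161 + 4471/3444 = 76992719/10886484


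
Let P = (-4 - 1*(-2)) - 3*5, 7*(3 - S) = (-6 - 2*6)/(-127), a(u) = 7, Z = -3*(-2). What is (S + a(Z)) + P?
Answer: -6241/889 ≈ -7.0202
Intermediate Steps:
Z = 6
S = 2649/889 (S = 3 - (-6 - 2*6)/(7*(-127)) = 3 - (-6 - 12)*(-1)/(7*127) = 3 - (-18)*(-1)/(7*127) = 3 - 1/7*18/127 = 3 - 18/889 = 2649/889 ≈ 2.9798)
P = -17 (P = (-4 + 2) - 15 = -2 - 15 = -17)
(S + a(Z)) + P = (2649/889 + 7) - 17 = 8872/889 - 17 = -6241/889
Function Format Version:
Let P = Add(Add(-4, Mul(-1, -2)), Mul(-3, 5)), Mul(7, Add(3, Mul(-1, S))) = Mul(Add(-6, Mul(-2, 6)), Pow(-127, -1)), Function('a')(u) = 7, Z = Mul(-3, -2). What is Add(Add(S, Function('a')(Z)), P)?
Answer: Rational(-6241, 889) ≈ -7.0202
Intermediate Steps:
Z = 6
S = Rational(2649, 889) (S = Add(3, Mul(Rational(-1, 7), Mul(Add(-6, Mul(-2, 6)), Pow(-127, -1)))) = Add(3, Mul(Rational(-1, 7), Mul(Add(-6, -12), Rational(-1, 127)))) = Add(3, Mul(Rational(-1, 7), Mul(-18, Rational(-1, 127)))) = Add(3, Mul(Rational(-1, 7), Rational(18, 127))) = Add(3, Rational(-18, 889)) = Rational(2649, 889) ≈ 2.9798)
P = -17 (P = Add(Add(-4, 2), -15) = Add(-2, -15) = -17)
Add(Add(S, Function('a')(Z)), P) = Add(Add(Rational(2649, 889), 7), -17) = Add(Rational(8872, 889), -17) = Rational(-6241, 889)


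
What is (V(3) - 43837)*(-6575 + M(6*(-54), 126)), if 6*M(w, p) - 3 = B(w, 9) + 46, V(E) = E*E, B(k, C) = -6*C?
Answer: 864616870/3 ≈ 2.8821e+8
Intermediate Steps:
V(E) = E**2
M(w, p) = -5/6 (M(w, p) = 1/2 + (-6*9 + 46)/6 = 1/2 + (-54 + 46)/6 = 1/2 + (1/6)*(-8) = 1/2 - 4/3 = -5/6)
(V(3) - 43837)*(-6575 + M(6*(-54), 126)) = (3**2 - 43837)*(-6575 - 5/6) = (9 - 43837)*(-39455/6) = -43828*(-39455/6) = 864616870/3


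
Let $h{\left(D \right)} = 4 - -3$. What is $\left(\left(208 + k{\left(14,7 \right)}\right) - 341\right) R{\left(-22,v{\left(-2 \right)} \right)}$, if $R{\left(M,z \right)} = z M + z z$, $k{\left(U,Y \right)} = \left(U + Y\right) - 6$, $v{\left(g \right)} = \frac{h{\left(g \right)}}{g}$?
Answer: $- \frac{21063}{2} \approx -10532.0$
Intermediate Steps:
$h{\left(D \right)} = 7$ ($h{\left(D \right)} = 4 + 3 = 7$)
$v{\left(g \right)} = \frac{7}{g}$
$k{\left(U,Y \right)} = -6 + U + Y$
$R{\left(M,z \right)} = z^{2} + M z$ ($R{\left(M,z \right)} = M z + z^{2} = z^{2} + M z$)
$\left(\left(208 + k{\left(14,7 \right)}\right) - 341\right) R{\left(-22,v{\left(-2 \right)} \right)} = \left(\left(208 + \left(-6 + 14 + 7\right)\right) - 341\right) \frac{7}{-2} \left(-22 + \frac{7}{-2}\right) = \left(\left(208 + 15\right) - 341\right) 7 \left(- \frac{1}{2}\right) \left(-22 + 7 \left(- \frac{1}{2}\right)\right) = \left(223 - 341\right) \left(- \frac{7 \left(-22 - \frac{7}{2}\right)}{2}\right) = - 118 \left(\left(- \frac{7}{2}\right) \left(- \frac{51}{2}\right)\right) = \left(-118\right) \frac{357}{4} = - \frac{21063}{2}$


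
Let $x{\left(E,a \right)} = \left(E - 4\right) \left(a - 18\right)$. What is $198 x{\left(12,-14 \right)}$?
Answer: $-50688$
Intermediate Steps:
$x{\left(E,a \right)} = \left(-18 + a\right) \left(-4 + E\right)$ ($x{\left(E,a \right)} = \left(-4 + E\right) \left(-18 + a\right) = \left(-18 + a\right) \left(-4 + E\right)$)
$198 x{\left(12,-14 \right)} = 198 \left(72 - 216 - -56 + 12 \left(-14\right)\right) = 198 \left(72 - 216 + 56 - 168\right) = 198 \left(-256\right) = -50688$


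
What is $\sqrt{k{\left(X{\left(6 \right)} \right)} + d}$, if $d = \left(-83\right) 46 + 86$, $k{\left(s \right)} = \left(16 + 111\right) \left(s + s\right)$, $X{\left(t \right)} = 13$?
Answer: $i \sqrt{430} \approx 20.736 i$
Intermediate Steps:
$k{\left(s \right)} = 254 s$ ($k{\left(s \right)} = 127 \cdot 2 s = 254 s$)
$d = -3732$ ($d = -3818 + 86 = -3732$)
$\sqrt{k{\left(X{\left(6 \right)} \right)} + d} = \sqrt{254 \cdot 13 - 3732} = \sqrt{3302 - 3732} = \sqrt{-430} = i \sqrt{430}$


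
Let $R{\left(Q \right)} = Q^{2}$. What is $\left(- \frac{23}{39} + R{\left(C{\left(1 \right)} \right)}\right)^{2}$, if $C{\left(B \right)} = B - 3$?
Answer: $\frac{17689}{1521} \approx 11.63$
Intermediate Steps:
$C{\left(B \right)} = -3 + B$
$\left(- \frac{23}{39} + R{\left(C{\left(1 \right)} \right)}\right)^{2} = \left(- \frac{23}{39} + \left(-3 + 1\right)^{2}\right)^{2} = \left(\left(-23\right) \frac{1}{39} + \left(-2\right)^{2}\right)^{2} = \left(- \frac{23}{39} + 4\right)^{2} = \left(\frac{133}{39}\right)^{2} = \frac{17689}{1521}$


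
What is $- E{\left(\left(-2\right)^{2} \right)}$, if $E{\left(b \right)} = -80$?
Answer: $80$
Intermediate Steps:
$- E{\left(\left(-2\right)^{2} \right)} = \left(-1\right) \left(-80\right) = 80$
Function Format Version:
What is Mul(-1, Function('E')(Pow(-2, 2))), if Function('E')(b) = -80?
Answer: 80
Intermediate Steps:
Mul(-1, Function('E')(Pow(-2, 2))) = Mul(-1, -80) = 80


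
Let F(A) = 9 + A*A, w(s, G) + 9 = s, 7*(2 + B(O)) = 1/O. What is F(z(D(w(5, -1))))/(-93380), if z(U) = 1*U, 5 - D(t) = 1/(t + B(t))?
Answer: -509589/1333513090 ≈ -0.00038214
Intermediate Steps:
B(O) = -2 + 1/(7*O)
w(s, G) = -9 + s
D(t) = 5 - 1/(-2 + t + 1/(7*t)) (D(t) = 5 - 1/(t + (-2 + 1/(7*t))) = 5 - 1/(-2 + t + 1/(7*t)))
z(U) = U
F(A) = 9 + A**2
F(z(D(w(5, -1))))/(-93380) = (9 + ((5 - 77*(-9 + 5) + 35*(-9 + 5)**2)/(1 - 14*(-9 + 5) + 7*(-9 + 5)**2))**2)/(-93380) = (9 + ((5 - 77*(-4) + 35*(-4)**2)/(1 - 14*(-4) + 7*(-4)**2))**2)*(-1/93380) = (9 + ((5 + 308 + 35*16)/(1 + 56 + 7*16))**2)*(-1/93380) = (9 + ((5 + 308 + 560)/(1 + 56 + 112))**2)*(-1/93380) = (9 + (873/169)**2)*(-1/93380) = (9 + 762129/28561)*(-1/93380) = (1019178/28561)*(-1/93380) = -509589/1333513090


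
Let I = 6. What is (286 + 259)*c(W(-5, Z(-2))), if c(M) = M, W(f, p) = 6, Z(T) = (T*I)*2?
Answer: 3270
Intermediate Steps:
Z(T) = 12*T (Z(T) = (T*6)*2 = (6*T)*2 = 12*T)
(286 + 259)*c(W(-5, Z(-2))) = (286 + 259)*6 = 545*6 = 3270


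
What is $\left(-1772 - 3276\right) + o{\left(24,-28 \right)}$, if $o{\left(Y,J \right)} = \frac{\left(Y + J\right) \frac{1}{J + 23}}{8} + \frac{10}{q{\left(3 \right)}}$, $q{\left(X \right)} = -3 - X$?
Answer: $- \frac{151487}{30} \approx -5049.6$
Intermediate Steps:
$o{\left(Y,J \right)} = - \frac{5}{3} + \frac{J + Y}{8 \left(23 + J\right)}$ ($o{\left(Y,J \right)} = \frac{\left(Y + J\right) \frac{1}{J + 23}}{8} + \frac{10}{-3 - 3} = \frac{J + Y}{23 + J} \frac{1}{8} + \frac{10}{-3 - 3} = \frac{J + Y}{23 + J} \frac{1}{8} + \frac{10}{-6} = \frac{J + Y}{8 \left(23 + J\right)} + 10 \left(- \frac{1}{6}\right) = \frac{J + Y}{8 \left(23 + J\right)} - \frac{5}{3} = - \frac{5}{3} + \frac{J + Y}{8 \left(23 + J\right)}$)
$\left(-1772 - 3276\right) + o{\left(24,-28 \right)} = \left(-1772 - 3276\right) + \frac{-920 - -1036 + 3 \cdot 24}{24 \left(23 - 28\right)} = -5048 + \frac{-920 + 1036 + 72}{24 \left(-5\right)} = -5048 + \frac{1}{24} \left(- \frac{1}{5}\right) 188 = -5048 - \frac{47}{30} = - \frac{151487}{30}$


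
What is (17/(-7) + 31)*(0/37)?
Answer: 0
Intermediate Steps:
(17/(-7) + 31)*(0/37) = (17*(-⅐) + 31)*(0*(1/37)) = (-17/7 + 31)*0 = (200/7)*0 = 0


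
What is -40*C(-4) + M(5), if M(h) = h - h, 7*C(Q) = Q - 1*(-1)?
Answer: 120/7 ≈ 17.143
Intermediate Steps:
C(Q) = ⅐ + Q/7 (C(Q) = (Q - 1*(-1))/7 = (Q + 1)/7 = (1 + Q)/7 = ⅐ + Q/7)
M(h) = 0
-40*C(-4) + M(5) = -40*(⅐ + (⅐)*(-4)) + 0 = -40*(⅐ - 4/7) + 0 = -40*(-3/7) + 0 = 120/7 + 0 = 120/7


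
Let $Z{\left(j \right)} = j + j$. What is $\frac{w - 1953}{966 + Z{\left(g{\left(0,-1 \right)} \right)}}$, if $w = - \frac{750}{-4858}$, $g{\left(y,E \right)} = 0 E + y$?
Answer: $- \frac{790577}{391069} \approx -2.0216$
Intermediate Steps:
$g{\left(y,E \right)} = y$ ($g{\left(y,E \right)} = 0 + y = y$)
$Z{\left(j \right)} = 2 j$
$w = \frac{375}{2429}$ ($w = \left(-750\right) \left(- \frac{1}{4858}\right) = \frac{375}{2429} \approx 0.15438$)
$\frac{w - 1953}{966 + Z{\left(g{\left(0,-1 \right)} \right)}} = \frac{\frac{375}{2429} - 1953}{966 + 2 \cdot 0} = - \frac{4743462}{2429 \left(966 + 0\right)} = - \frac{4743462}{2429 \cdot 966} = \left(- \frac{4743462}{2429}\right) \frac{1}{966} = - \frac{790577}{391069}$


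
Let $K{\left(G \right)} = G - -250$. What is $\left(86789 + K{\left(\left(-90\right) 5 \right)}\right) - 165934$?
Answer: $-79345$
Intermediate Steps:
$K{\left(G \right)} = 250 + G$ ($K{\left(G \right)} = G + 250 = 250 + G$)
$\left(86789 + K{\left(\left(-90\right) 5 \right)}\right) - 165934 = \left(86789 + \left(250 - 450\right)\right) - 165934 = \left(86789 - 200\right) - 165934 = 86589 - 165934 = -79345$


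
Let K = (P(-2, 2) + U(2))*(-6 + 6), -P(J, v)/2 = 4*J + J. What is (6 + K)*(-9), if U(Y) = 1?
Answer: -54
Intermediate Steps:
P(J, v) = -10*J (P(J, v) = -2*(4*J + J) = -10*J)
K = 0 (K = (-10*(-2) + 1)*(-6 + 6) = (20 + 1)*0 = 21*0 = 0)
(6 + K)*(-9) = (6 + 0)*(-9) = 6*(-9) = -54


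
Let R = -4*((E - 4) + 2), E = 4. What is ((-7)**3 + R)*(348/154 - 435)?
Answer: 11695671/77 ≈ 1.5189e+5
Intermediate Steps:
R = -8 (R = -4*((4 - 4) + 2) = -4*(0 + 2) = -4*2 = -8)
((-7)**3 + R)*(348/154 - 435) = ((-7)**3 - 8)*(348/154 - 435) = (-343 - 8)*(348*(1/154) - 435) = -351*(174/77 - 435) = -351*(-33321/77) = 11695671/77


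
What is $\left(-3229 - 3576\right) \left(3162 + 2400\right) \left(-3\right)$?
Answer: $113548230$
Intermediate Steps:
$\left(-3229 - 3576\right) \left(3162 + 2400\right) \left(-3\right) = \left(-6805\right) 5562 \left(-3\right) = \left(-37849410\right) \left(-3\right) = 113548230$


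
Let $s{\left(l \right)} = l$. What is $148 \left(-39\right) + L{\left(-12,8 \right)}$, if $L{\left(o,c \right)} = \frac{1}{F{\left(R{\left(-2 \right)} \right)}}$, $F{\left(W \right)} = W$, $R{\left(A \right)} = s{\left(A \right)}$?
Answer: $- \frac{11545}{2} \approx -5772.5$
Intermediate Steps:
$R{\left(A \right)} = A$
$L{\left(o,c \right)} = - \frac{1}{2}$ ($L{\left(o,c \right)} = \frac{1}{-2} = - \frac{1}{2}$)
$148 \left(-39\right) + L{\left(-12,8 \right)} = 148 \left(-39\right) - \frac{1}{2} = -5772 - \frac{1}{2} = - \frac{11545}{2}$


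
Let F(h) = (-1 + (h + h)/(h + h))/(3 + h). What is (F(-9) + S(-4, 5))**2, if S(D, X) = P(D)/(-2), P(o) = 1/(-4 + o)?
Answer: 1/256 ≈ 0.0039063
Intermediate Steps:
S(D, X) = -1/(2*(-4 + D)) (S(D, X) = 1/((-4 + D)*(-2)) = -1/2/(-4 + D) = -1/(2*(-4 + D)))
F(h) = 0 (F(h) = (-1 + (2*h)/((2*h)))/(3 + h) = (-1 + (2*h)*(1/(2*h)))/(3 + h) = (-1 + 1)/(3 + h) = 0/(3 + h) = 0)
(F(-9) + S(-4, 5))**2 = (0 - 1/(-8 + 2*(-4)))**2 = (0 - 1/(-8 - 8))**2 = (0 - 1/(-16))**2 = (0 - 1*(-1/16))**2 = (0 + 1/16)**2 = (1/16)**2 = 1/256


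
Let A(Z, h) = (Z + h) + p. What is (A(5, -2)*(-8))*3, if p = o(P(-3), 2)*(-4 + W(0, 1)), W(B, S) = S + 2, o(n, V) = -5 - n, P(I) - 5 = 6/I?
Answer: -264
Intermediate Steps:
P(I) = 5 + 6/I
W(B, S) = 2 + S
p = 8 (p = (-5 - (5 + 6/(-3)))*(-4 + (2 + 1)) = (-5 - (5 + 6*(-1/3)))*(-4 + 3) = (-5 - (5 - 2))*(-1) = (-5 - 1*3)*(-1) = (-5 - 3)*(-1) = -8*(-1) = 8)
A(Z, h) = 8 + Z + h (A(Z, h) = (Z + h) + 8 = 8 + Z + h)
(A(5, -2)*(-8))*3 = ((8 + 5 - 2)*(-8))*3 = (11*(-8))*3 = -88*3 = -264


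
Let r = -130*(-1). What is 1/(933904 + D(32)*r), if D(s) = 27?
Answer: 1/937414 ≈ 1.0668e-6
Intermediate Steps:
r = 130
1/(933904 + D(32)*r) = 1/(933904 + 27*130) = 1/(933904 + 3510) = 1/937414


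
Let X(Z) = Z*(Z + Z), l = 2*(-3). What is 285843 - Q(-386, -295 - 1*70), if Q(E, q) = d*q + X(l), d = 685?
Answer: 535796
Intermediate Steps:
l = -6
X(Z) = 2*Z² (X(Z) = Z*(2*Z) = 2*Z²)
Q(E, q) = 72 + 685*q (Q(E, q) = 685*q + 2*(-6)² = 685*q + 2*36 = 685*q + 72 = 72 + 685*q)
285843 - Q(-386, -295 - 1*70) = 285843 - (72 + 685*(-295 - 1*70)) = 285843 - (72 + 685*(-295 - 70)) = 285843 - (72 + 685*(-365)) = 285843 - (72 - 250025) = 285843 - 1*(-249953) = 285843 + 249953 = 535796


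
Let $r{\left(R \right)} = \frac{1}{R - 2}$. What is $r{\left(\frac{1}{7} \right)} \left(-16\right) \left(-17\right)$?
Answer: $- \frac{1904}{13} \approx -146.46$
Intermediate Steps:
$r{\left(R \right)} = \frac{1}{-2 + R}$
$r{\left(\frac{1}{7} \right)} \left(-16\right) \left(-17\right) = \frac{1}{-2 + \frac{1}{7}} \left(-16\right) \left(-17\right) = \frac{1}{- \frac{13}{7}} \left(-16\right) \left(-17\right) = \left(- \frac{7}{13}\right) \left(-16\right) \left(-17\right) = \frac{112}{13} \left(-17\right) = - \frac{1904}{13}$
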